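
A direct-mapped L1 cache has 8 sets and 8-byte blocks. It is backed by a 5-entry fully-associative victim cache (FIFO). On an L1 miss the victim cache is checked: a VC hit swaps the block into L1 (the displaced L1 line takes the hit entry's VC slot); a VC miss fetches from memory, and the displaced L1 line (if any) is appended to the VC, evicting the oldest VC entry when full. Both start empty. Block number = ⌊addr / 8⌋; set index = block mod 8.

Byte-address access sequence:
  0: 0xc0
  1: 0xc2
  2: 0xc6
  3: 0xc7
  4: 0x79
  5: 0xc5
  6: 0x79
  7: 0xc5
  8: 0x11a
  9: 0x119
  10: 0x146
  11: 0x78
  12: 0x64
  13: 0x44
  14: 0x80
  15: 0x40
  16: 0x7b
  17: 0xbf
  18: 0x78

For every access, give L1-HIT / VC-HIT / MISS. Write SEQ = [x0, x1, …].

SEQ = [MISS, L1-HIT, L1-HIT, L1-HIT, MISS, L1-HIT, L1-HIT, L1-HIT, MISS, L1-HIT, MISS, L1-HIT, MISS, MISS, MISS, VC-HIT, L1-HIT, MISS, VC-HIT]

#0 0xc0→b24/s0 MISS; vc=[]
#1 0xc2→b24/s0 L1-HIT; vc=[]
#2 0xc6→b24/s0 L1-HIT; vc=[]
#3 0xc7→b24/s0 L1-HIT; vc=[]
#4 0x79→b15/s7 MISS; vc=[]
#5 0xc5→b24/s0 L1-HIT; vc=[]
#6 0x79→b15/s7 L1-HIT; vc=[]
#7 0xc5→b24/s0 L1-HIT; vc=[]
#8 0x11a→b35/s3 MISS; vc=[]
#9 0x119→b35/s3 L1-HIT; vc=[]
#10 0x146→b40/s0 MISS; vc=[24]
#11 0x78→b15/s7 L1-HIT; vc=[24]
#12 0x64→b12/s4 MISS; vc=[24]
#13 0x44→b8/s0 MISS; vc=[24,40]
#14 0x80→b16/s0 MISS; vc=[24,40,8]
#15 0x40→b8/s0 VC-HIT; vc=[24,40,16]
#16 0x7b→b15/s7 L1-HIT; vc=[24,40,16]
#17 0xbf→b23/s7 MISS; vc=[24,40,16,15]
#18 0x78→b15/s7 VC-HIT; vc=[24,40,16,23]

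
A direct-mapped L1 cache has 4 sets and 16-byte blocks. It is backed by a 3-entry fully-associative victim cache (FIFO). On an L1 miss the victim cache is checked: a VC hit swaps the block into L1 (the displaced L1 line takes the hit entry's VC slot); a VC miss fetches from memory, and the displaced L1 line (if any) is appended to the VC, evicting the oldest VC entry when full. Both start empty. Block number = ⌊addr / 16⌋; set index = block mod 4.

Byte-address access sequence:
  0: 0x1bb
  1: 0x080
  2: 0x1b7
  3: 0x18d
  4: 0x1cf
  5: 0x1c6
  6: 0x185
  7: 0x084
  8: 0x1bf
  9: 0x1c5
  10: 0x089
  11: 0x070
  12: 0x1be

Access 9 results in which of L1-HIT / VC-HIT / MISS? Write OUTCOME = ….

#0 0x1bb→b27/s3 MISS; vc=[]
#1 0x80→b8/s0 MISS; vc=[]
#2 0x1b7→b27/s3 L1-HIT; vc=[]
#3 0x18d→b24/s0 MISS; vc=[8]
#4 0x1cf→b28/s0 MISS; vc=[8,24]
#5 0x1c6→b28/s0 L1-HIT; vc=[8,24]
#6 0x185→b24/s0 VC-HIT; vc=[8,28]
#7 0x84→b8/s0 VC-HIT; vc=[24,28]
#8 0x1bf→b27/s3 L1-HIT; vc=[24,28]
#9 0x1c5→b28/s0 VC-HIT; vc=[24,8]
#10 0x89→b8/s0 VC-HIT; vc=[24,28]
#11 0x70→b7/s3 MISS; vc=[24,28,27]
#12 0x1be→b27/s3 VC-HIT; vc=[24,28,7]

OUTCOME = VC-HIT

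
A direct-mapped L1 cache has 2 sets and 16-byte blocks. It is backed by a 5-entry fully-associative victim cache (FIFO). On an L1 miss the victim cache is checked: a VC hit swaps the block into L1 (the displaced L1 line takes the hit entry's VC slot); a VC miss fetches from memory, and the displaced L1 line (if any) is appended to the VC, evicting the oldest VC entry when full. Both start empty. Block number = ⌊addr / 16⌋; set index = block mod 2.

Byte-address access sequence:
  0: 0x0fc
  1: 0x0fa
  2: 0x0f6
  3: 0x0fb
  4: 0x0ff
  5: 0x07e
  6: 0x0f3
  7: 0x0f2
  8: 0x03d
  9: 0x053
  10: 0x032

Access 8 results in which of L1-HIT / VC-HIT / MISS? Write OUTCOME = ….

  [0] addr=0xfc blk=15 s=1: MISS | VC []
  [1] addr=0xfa blk=15 s=1: L1-HIT | VC []
  [2] addr=0xf6 blk=15 s=1: L1-HIT | VC []
  [3] addr=0xfb blk=15 s=1: L1-HIT | VC []
  [4] addr=0xff blk=15 s=1: L1-HIT | VC []
  [5] addr=0x7e blk=7 s=1: MISS | VC [15]
  [6] addr=0xf3 blk=15 s=1: VC-HIT | VC [7]
  [7] addr=0xf2 blk=15 s=1: L1-HIT | VC [7]
  [8] addr=0x3d blk=3 s=1: MISS | VC [7, 15]
  [9] addr=0x53 blk=5 s=1: MISS | VC [7, 15, 3]
  [10] addr=0x32 blk=3 s=1: VC-HIT | VC [7, 15, 5]

OUTCOME = MISS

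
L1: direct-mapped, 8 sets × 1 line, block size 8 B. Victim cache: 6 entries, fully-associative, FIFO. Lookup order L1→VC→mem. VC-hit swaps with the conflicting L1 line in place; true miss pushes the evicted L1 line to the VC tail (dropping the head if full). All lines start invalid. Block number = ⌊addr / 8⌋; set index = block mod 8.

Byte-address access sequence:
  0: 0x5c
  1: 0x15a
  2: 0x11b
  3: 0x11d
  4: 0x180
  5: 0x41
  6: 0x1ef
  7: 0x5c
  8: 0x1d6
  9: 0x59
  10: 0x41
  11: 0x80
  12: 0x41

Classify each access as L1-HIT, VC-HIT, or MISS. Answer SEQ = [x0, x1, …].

SEQ = [MISS, MISS, MISS, L1-HIT, MISS, MISS, MISS, VC-HIT, MISS, L1-HIT, L1-HIT, MISS, VC-HIT]

0: 0x5c (blk 11, set 3) → MISS  vc=[]
1: 0x15a (blk 43, set 3) → MISS  vc=[11]
2: 0x11b (blk 35, set 3) → MISS  vc=[11, 43]
3: 0x11d (blk 35, set 3) → L1-HIT  vc=[11, 43]
4: 0x180 (blk 48, set 0) → MISS  vc=[11, 43]
5: 0x41 (blk 8, set 0) → MISS  vc=[11, 43, 48]
6: 0x1ef (blk 61, set 5) → MISS  vc=[11, 43, 48]
7: 0x5c (blk 11, set 3) → VC-HIT  vc=[35, 43, 48]
8: 0x1d6 (blk 58, set 2) → MISS  vc=[35, 43, 48]
9: 0x59 (blk 11, set 3) → L1-HIT  vc=[35, 43, 48]
10: 0x41 (blk 8, set 0) → L1-HIT  vc=[35, 43, 48]
11: 0x80 (blk 16, set 0) → MISS  vc=[35, 43, 48, 8]
12: 0x41 (blk 8, set 0) → VC-HIT  vc=[35, 43, 48, 16]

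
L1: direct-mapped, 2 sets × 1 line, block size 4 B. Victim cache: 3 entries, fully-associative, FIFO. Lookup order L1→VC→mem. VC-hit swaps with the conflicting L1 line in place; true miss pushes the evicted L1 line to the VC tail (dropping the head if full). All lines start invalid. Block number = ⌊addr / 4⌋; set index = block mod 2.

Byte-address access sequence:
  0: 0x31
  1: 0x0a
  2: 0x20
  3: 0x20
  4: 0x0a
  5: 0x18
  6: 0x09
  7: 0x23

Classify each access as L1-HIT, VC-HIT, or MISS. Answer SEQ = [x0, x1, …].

SEQ = [MISS, MISS, MISS, L1-HIT, VC-HIT, MISS, VC-HIT, VC-HIT]

#0 0x31→b12/s0 MISS; vc=[]
#1 0xa→b2/s0 MISS; vc=[12]
#2 0x20→b8/s0 MISS; vc=[12,2]
#3 0x20→b8/s0 L1-HIT; vc=[12,2]
#4 0xa→b2/s0 VC-HIT; vc=[12,8]
#5 0x18→b6/s0 MISS; vc=[12,8,2]
#6 0x9→b2/s0 VC-HIT; vc=[12,8,6]
#7 0x23→b8/s0 VC-HIT; vc=[12,2,6]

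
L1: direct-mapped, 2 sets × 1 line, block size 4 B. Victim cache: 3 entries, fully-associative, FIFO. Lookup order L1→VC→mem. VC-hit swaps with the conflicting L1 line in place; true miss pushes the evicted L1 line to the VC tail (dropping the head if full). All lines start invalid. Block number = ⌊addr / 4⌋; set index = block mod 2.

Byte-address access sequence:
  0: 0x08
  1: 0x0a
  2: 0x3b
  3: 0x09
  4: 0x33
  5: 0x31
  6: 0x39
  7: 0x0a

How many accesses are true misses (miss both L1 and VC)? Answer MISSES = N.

MISSES = 3

0: 0x8 (blk 2, set 0) → MISS  vc=[]
1: 0xa (blk 2, set 0) → L1-HIT  vc=[]
2: 0x3b (blk 14, set 0) → MISS  vc=[2]
3: 0x9 (blk 2, set 0) → VC-HIT  vc=[14]
4: 0x33 (blk 12, set 0) → MISS  vc=[14, 2]
5: 0x31 (blk 12, set 0) → L1-HIT  vc=[14, 2]
6: 0x39 (blk 14, set 0) → VC-HIT  vc=[12, 2]
7: 0xa (blk 2, set 0) → VC-HIT  vc=[12, 14]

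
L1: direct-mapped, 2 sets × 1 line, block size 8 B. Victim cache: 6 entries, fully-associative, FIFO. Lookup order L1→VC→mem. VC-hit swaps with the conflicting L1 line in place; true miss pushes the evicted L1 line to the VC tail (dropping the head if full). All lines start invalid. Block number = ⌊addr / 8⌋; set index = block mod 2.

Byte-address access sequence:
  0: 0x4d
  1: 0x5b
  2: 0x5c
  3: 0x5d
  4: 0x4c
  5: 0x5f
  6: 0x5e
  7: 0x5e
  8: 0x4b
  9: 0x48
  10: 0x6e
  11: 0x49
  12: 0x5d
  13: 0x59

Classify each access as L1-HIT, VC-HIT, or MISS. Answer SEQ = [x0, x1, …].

SEQ = [MISS, MISS, L1-HIT, L1-HIT, VC-HIT, VC-HIT, L1-HIT, L1-HIT, VC-HIT, L1-HIT, MISS, VC-HIT, VC-HIT, L1-HIT]

  [0] addr=0x4d blk=9 s=1: MISS | VC []
  [1] addr=0x5b blk=11 s=1: MISS | VC [9]
  [2] addr=0x5c blk=11 s=1: L1-HIT | VC [9]
  [3] addr=0x5d blk=11 s=1: L1-HIT | VC [9]
  [4] addr=0x4c blk=9 s=1: VC-HIT | VC [11]
  [5] addr=0x5f blk=11 s=1: VC-HIT | VC [9]
  [6] addr=0x5e blk=11 s=1: L1-HIT | VC [9]
  [7] addr=0x5e blk=11 s=1: L1-HIT | VC [9]
  [8] addr=0x4b blk=9 s=1: VC-HIT | VC [11]
  [9] addr=0x48 blk=9 s=1: L1-HIT | VC [11]
  [10] addr=0x6e blk=13 s=1: MISS | VC [11, 9]
  [11] addr=0x49 blk=9 s=1: VC-HIT | VC [11, 13]
  [12] addr=0x5d blk=11 s=1: VC-HIT | VC [9, 13]
  [13] addr=0x59 blk=11 s=1: L1-HIT | VC [9, 13]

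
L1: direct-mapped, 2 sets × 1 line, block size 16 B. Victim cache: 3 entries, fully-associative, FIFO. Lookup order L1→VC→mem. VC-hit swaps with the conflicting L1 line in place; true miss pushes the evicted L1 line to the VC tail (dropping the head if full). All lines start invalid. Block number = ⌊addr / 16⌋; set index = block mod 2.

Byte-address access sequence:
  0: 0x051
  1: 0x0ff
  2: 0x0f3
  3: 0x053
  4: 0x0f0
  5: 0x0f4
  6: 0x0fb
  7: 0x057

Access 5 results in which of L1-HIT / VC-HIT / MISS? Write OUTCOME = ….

OUTCOME = L1-HIT

  [0] addr=0x51 blk=5 s=1: MISS | VC []
  [1] addr=0xff blk=15 s=1: MISS | VC [5]
  [2] addr=0xf3 blk=15 s=1: L1-HIT | VC [5]
  [3] addr=0x53 blk=5 s=1: VC-HIT | VC [15]
  [4] addr=0xf0 blk=15 s=1: VC-HIT | VC [5]
  [5] addr=0xf4 blk=15 s=1: L1-HIT | VC [5]
  [6] addr=0xfb blk=15 s=1: L1-HIT | VC [5]
  [7] addr=0x57 blk=5 s=1: VC-HIT | VC [15]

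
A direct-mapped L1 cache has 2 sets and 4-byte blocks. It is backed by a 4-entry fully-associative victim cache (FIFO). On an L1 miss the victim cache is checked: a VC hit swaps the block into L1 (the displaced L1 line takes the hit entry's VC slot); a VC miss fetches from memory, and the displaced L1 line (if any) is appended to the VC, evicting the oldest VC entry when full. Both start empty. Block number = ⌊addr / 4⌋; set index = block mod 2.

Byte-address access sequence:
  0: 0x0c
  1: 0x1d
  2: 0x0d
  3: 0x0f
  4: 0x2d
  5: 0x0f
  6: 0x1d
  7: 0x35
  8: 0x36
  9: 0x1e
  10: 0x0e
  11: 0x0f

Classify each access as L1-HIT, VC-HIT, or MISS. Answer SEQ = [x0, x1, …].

#0 0xc→b3/s1 MISS; vc=[]
#1 0x1d→b7/s1 MISS; vc=[3]
#2 0xd→b3/s1 VC-HIT; vc=[7]
#3 0xf→b3/s1 L1-HIT; vc=[7]
#4 0x2d→b11/s1 MISS; vc=[7,3]
#5 0xf→b3/s1 VC-HIT; vc=[7,11]
#6 0x1d→b7/s1 VC-HIT; vc=[3,11]
#7 0x35→b13/s1 MISS; vc=[3,11,7]
#8 0x36→b13/s1 L1-HIT; vc=[3,11,7]
#9 0x1e→b7/s1 VC-HIT; vc=[3,11,13]
#10 0xe→b3/s1 VC-HIT; vc=[7,11,13]
#11 0xf→b3/s1 L1-HIT; vc=[7,11,13]

SEQ = [MISS, MISS, VC-HIT, L1-HIT, MISS, VC-HIT, VC-HIT, MISS, L1-HIT, VC-HIT, VC-HIT, L1-HIT]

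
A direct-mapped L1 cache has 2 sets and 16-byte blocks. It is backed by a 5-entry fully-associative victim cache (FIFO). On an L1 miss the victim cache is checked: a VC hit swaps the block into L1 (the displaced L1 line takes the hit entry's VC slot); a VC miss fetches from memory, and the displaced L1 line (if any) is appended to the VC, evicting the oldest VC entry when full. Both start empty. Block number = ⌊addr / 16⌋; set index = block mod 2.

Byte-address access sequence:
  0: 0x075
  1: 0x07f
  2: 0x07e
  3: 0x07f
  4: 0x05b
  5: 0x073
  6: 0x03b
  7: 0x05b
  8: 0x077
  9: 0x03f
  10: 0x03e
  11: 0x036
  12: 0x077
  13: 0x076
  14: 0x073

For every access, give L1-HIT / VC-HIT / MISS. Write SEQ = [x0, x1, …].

SEQ = [MISS, L1-HIT, L1-HIT, L1-HIT, MISS, VC-HIT, MISS, VC-HIT, VC-HIT, VC-HIT, L1-HIT, L1-HIT, VC-HIT, L1-HIT, L1-HIT]

0: 0x75 (blk 7, set 1) → MISS  vc=[]
1: 0x7f (blk 7, set 1) → L1-HIT  vc=[]
2: 0x7e (blk 7, set 1) → L1-HIT  vc=[]
3: 0x7f (blk 7, set 1) → L1-HIT  vc=[]
4: 0x5b (blk 5, set 1) → MISS  vc=[7]
5: 0x73 (blk 7, set 1) → VC-HIT  vc=[5]
6: 0x3b (blk 3, set 1) → MISS  vc=[5, 7]
7: 0x5b (blk 5, set 1) → VC-HIT  vc=[3, 7]
8: 0x77 (blk 7, set 1) → VC-HIT  vc=[3, 5]
9: 0x3f (blk 3, set 1) → VC-HIT  vc=[7, 5]
10: 0x3e (blk 3, set 1) → L1-HIT  vc=[7, 5]
11: 0x36 (blk 3, set 1) → L1-HIT  vc=[7, 5]
12: 0x77 (blk 7, set 1) → VC-HIT  vc=[3, 5]
13: 0x76 (blk 7, set 1) → L1-HIT  vc=[3, 5]
14: 0x73 (blk 7, set 1) → L1-HIT  vc=[3, 5]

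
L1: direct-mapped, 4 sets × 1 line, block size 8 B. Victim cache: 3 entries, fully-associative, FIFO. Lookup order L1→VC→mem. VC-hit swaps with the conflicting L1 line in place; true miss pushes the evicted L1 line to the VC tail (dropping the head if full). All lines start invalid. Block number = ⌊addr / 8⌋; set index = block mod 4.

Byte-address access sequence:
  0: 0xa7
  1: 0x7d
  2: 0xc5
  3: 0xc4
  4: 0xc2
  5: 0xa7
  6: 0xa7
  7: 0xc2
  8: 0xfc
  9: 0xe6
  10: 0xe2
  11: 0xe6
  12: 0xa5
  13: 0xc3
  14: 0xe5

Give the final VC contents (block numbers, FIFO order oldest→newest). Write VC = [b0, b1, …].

  [0] addr=0xa7 blk=20 s=0: MISS | VC []
  [1] addr=0x7d blk=15 s=3: MISS | VC []
  [2] addr=0xc5 blk=24 s=0: MISS | VC [20]
  [3] addr=0xc4 blk=24 s=0: L1-HIT | VC [20]
  [4] addr=0xc2 blk=24 s=0: L1-HIT | VC [20]
  [5] addr=0xa7 blk=20 s=0: VC-HIT | VC [24]
  [6] addr=0xa7 blk=20 s=0: L1-HIT | VC [24]
  [7] addr=0xc2 blk=24 s=0: VC-HIT | VC [20]
  [8] addr=0xfc blk=31 s=3: MISS | VC [20, 15]
  [9] addr=0xe6 blk=28 s=0: MISS | VC [20, 15, 24]
  [10] addr=0xe2 blk=28 s=0: L1-HIT | VC [20, 15, 24]
  [11] addr=0xe6 blk=28 s=0: L1-HIT | VC [20, 15, 24]
  [12] addr=0xa5 blk=20 s=0: VC-HIT | VC [28, 15, 24]
  [13] addr=0xc3 blk=24 s=0: VC-HIT | VC [28, 15, 20]
  [14] addr=0xe5 blk=28 s=0: VC-HIT | VC [24, 15, 20]

VC = [24, 15, 20]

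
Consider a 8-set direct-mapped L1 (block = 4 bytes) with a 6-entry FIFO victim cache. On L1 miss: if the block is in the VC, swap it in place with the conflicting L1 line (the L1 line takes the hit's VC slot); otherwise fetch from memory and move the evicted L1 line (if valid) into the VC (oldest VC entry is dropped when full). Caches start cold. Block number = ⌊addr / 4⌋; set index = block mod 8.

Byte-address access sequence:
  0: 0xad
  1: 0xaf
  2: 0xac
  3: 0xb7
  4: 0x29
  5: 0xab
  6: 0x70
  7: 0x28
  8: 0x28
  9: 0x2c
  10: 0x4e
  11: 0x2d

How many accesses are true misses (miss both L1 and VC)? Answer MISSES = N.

MISSES = 7

#0 0xad→b43/s3 MISS; vc=[]
#1 0xaf→b43/s3 L1-HIT; vc=[]
#2 0xac→b43/s3 L1-HIT; vc=[]
#3 0xb7→b45/s5 MISS; vc=[]
#4 0x29→b10/s2 MISS; vc=[]
#5 0xab→b42/s2 MISS; vc=[10]
#6 0x70→b28/s4 MISS; vc=[10]
#7 0x28→b10/s2 VC-HIT; vc=[42]
#8 0x28→b10/s2 L1-HIT; vc=[42]
#9 0x2c→b11/s3 MISS; vc=[42,43]
#10 0x4e→b19/s3 MISS; vc=[42,43,11]
#11 0x2d→b11/s3 VC-HIT; vc=[42,43,19]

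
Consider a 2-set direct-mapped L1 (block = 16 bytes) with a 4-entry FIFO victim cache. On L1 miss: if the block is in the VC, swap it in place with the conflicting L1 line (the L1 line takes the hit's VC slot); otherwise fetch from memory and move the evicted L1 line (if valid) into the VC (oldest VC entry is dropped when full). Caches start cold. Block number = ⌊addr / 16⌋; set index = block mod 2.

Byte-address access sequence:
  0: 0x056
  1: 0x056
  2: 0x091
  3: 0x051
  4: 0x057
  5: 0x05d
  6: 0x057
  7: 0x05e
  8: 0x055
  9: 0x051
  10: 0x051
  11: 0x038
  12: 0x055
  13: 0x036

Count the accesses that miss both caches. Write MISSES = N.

  [0] addr=0x56 blk=5 s=1: MISS | VC []
  [1] addr=0x56 blk=5 s=1: L1-HIT | VC []
  [2] addr=0x91 blk=9 s=1: MISS | VC [5]
  [3] addr=0x51 blk=5 s=1: VC-HIT | VC [9]
  [4] addr=0x57 blk=5 s=1: L1-HIT | VC [9]
  [5] addr=0x5d blk=5 s=1: L1-HIT | VC [9]
  [6] addr=0x57 blk=5 s=1: L1-HIT | VC [9]
  [7] addr=0x5e blk=5 s=1: L1-HIT | VC [9]
  [8] addr=0x55 blk=5 s=1: L1-HIT | VC [9]
  [9] addr=0x51 blk=5 s=1: L1-HIT | VC [9]
  [10] addr=0x51 blk=5 s=1: L1-HIT | VC [9]
  [11] addr=0x38 blk=3 s=1: MISS | VC [9, 5]
  [12] addr=0x55 blk=5 s=1: VC-HIT | VC [9, 3]
  [13] addr=0x36 blk=3 s=1: VC-HIT | VC [9, 5]

MISSES = 3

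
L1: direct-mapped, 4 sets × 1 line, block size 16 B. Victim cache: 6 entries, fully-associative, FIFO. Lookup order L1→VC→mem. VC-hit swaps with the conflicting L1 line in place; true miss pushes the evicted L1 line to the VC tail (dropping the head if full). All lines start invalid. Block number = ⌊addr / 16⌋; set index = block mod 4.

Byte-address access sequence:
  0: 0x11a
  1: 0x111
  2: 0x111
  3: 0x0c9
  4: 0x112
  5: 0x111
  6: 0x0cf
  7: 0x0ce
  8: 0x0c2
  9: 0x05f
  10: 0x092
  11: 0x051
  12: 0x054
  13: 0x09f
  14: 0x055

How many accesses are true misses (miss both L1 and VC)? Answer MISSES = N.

MISSES = 4

0: 0x11a (blk 17, set 1) → MISS  vc=[]
1: 0x111 (blk 17, set 1) → L1-HIT  vc=[]
2: 0x111 (blk 17, set 1) → L1-HIT  vc=[]
3: 0xc9 (blk 12, set 0) → MISS  vc=[]
4: 0x112 (blk 17, set 1) → L1-HIT  vc=[]
5: 0x111 (blk 17, set 1) → L1-HIT  vc=[]
6: 0xcf (blk 12, set 0) → L1-HIT  vc=[]
7: 0xce (blk 12, set 0) → L1-HIT  vc=[]
8: 0xc2 (blk 12, set 0) → L1-HIT  vc=[]
9: 0x5f (blk 5, set 1) → MISS  vc=[17]
10: 0x92 (blk 9, set 1) → MISS  vc=[17, 5]
11: 0x51 (blk 5, set 1) → VC-HIT  vc=[17, 9]
12: 0x54 (blk 5, set 1) → L1-HIT  vc=[17, 9]
13: 0x9f (blk 9, set 1) → VC-HIT  vc=[17, 5]
14: 0x55 (blk 5, set 1) → VC-HIT  vc=[17, 9]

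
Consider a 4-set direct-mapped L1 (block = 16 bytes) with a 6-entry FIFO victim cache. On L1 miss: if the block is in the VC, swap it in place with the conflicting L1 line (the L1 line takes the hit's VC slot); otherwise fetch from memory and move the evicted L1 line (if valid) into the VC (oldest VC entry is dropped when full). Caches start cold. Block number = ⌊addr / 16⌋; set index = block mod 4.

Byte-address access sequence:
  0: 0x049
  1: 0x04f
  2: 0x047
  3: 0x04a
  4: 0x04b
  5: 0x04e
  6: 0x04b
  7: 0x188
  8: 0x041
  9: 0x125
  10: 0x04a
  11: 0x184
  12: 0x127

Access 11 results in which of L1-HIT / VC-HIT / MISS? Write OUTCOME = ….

OUTCOME = VC-HIT

0: 0x49 (blk 4, set 0) → MISS  vc=[]
1: 0x4f (blk 4, set 0) → L1-HIT  vc=[]
2: 0x47 (blk 4, set 0) → L1-HIT  vc=[]
3: 0x4a (blk 4, set 0) → L1-HIT  vc=[]
4: 0x4b (blk 4, set 0) → L1-HIT  vc=[]
5: 0x4e (blk 4, set 0) → L1-HIT  vc=[]
6: 0x4b (blk 4, set 0) → L1-HIT  vc=[]
7: 0x188 (blk 24, set 0) → MISS  vc=[4]
8: 0x41 (blk 4, set 0) → VC-HIT  vc=[24]
9: 0x125 (blk 18, set 2) → MISS  vc=[24]
10: 0x4a (blk 4, set 0) → L1-HIT  vc=[24]
11: 0x184 (blk 24, set 0) → VC-HIT  vc=[4]
12: 0x127 (blk 18, set 2) → L1-HIT  vc=[4]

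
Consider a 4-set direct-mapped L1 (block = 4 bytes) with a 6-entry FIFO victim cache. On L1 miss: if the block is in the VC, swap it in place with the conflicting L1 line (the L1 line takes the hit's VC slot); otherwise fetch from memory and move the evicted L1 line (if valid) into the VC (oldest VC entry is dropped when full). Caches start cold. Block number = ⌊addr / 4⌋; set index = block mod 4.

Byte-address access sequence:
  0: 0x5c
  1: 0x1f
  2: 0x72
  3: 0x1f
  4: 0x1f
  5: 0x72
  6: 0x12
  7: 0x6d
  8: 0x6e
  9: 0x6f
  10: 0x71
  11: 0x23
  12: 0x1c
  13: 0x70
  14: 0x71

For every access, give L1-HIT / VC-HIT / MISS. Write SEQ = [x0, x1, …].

SEQ = [MISS, MISS, MISS, L1-HIT, L1-HIT, L1-HIT, MISS, MISS, L1-HIT, L1-HIT, VC-HIT, MISS, VC-HIT, VC-HIT, L1-HIT]

#0 0x5c→b23/s3 MISS; vc=[]
#1 0x1f→b7/s3 MISS; vc=[23]
#2 0x72→b28/s0 MISS; vc=[23]
#3 0x1f→b7/s3 L1-HIT; vc=[23]
#4 0x1f→b7/s3 L1-HIT; vc=[23]
#5 0x72→b28/s0 L1-HIT; vc=[23]
#6 0x12→b4/s0 MISS; vc=[23,28]
#7 0x6d→b27/s3 MISS; vc=[23,28,7]
#8 0x6e→b27/s3 L1-HIT; vc=[23,28,7]
#9 0x6f→b27/s3 L1-HIT; vc=[23,28,7]
#10 0x71→b28/s0 VC-HIT; vc=[23,4,7]
#11 0x23→b8/s0 MISS; vc=[23,4,7,28]
#12 0x1c→b7/s3 VC-HIT; vc=[23,4,27,28]
#13 0x70→b28/s0 VC-HIT; vc=[23,4,27,8]
#14 0x71→b28/s0 L1-HIT; vc=[23,4,27,8]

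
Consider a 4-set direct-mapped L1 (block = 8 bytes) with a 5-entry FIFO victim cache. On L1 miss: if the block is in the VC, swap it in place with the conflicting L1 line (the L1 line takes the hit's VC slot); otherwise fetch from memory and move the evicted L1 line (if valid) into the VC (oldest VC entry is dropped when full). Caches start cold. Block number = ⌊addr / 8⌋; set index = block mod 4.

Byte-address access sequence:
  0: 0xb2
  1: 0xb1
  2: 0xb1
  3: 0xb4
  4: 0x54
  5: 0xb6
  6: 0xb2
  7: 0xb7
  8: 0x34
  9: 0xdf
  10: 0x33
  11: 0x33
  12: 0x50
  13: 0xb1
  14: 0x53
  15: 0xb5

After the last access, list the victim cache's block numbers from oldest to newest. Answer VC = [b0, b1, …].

  [0] addr=0xb2 blk=22 s=2: MISS | VC []
  [1] addr=0xb1 blk=22 s=2: L1-HIT | VC []
  [2] addr=0xb1 blk=22 s=2: L1-HIT | VC []
  [3] addr=0xb4 blk=22 s=2: L1-HIT | VC []
  [4] addr=0x54 blk=10 s=2: MISS | VC [22]
  [5] addr=0xb6 blk=22 s=2: VC-HIT | VC [10]
  [6] addr=0xb2 blk=22 s=2: L1-HIT | VC [10]
  [7] addr=0xb7 blk=22 s=2: L1-HIT | VC [10]
  [8] addr=0x34 blk=6 s=2: MISS | VC [10, 22]
  [9] addr=0xdf blk=27 s=3: MISS | VC [10, 22]
  [10] addr=0x33 blk=6 s=2: L1-HIT | VC [10, 22]
  [11] addr=0x33 blk=6 s=2: L1-HIT | VC [10, 22]
  [12] addr=0x50 blk=10 s=2: VC-HIT | VC [6, 22]
  [13] addr=0xb1 blk=22 s=2: VC-HIT | VC [6, 10]
  [14] addr=0x53 blk=10 s=2: VC-HIT | VC [6, 22]
  [15] addr=0xb5 blk=22 s=2: VC-HIT | VC [6, 10]

VC = [6, 10]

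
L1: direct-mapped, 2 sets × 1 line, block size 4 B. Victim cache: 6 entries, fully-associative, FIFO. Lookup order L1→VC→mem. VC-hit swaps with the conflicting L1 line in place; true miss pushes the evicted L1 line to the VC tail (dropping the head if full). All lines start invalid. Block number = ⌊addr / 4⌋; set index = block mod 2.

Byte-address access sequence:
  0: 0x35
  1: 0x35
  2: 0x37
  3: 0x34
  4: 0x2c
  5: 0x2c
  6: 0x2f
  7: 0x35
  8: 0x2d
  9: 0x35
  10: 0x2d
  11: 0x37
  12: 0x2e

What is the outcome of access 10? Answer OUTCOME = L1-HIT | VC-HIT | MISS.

OUTCOME = VC-HIT

#0 0x35→b13/s1 MISS; vc=[]
#1 0x35→b13/s1 L1-HIT; vc=[]
#2 0x37→b13/s1 L1-HIT; vc=[]
#3 0x34→b13/s1 L1-HIT; vc=[]
#4 0x2c→b11/s1 MISS; vc=[13]
#5 0x2c→b11/s1 L1-HIT; vc=[13]
#6 0x2f→b11/s1 L1-HIT; vc=[13]
#7 0x35→b13/s1 VC-HIT; vc=[11]
#8 0x2d→b11/s1 VC-HIT; vc=[13]
#9 0x35→b13/s1 VC-HIT; vc=[11]
#10 0x2d→b11/s1 VC-HIT; vc=[13]
#11 0x37→b13/s1 VC-HIT; vc=[11]
#12 0x2e→b11/s1 VC-HIT; vc=[13]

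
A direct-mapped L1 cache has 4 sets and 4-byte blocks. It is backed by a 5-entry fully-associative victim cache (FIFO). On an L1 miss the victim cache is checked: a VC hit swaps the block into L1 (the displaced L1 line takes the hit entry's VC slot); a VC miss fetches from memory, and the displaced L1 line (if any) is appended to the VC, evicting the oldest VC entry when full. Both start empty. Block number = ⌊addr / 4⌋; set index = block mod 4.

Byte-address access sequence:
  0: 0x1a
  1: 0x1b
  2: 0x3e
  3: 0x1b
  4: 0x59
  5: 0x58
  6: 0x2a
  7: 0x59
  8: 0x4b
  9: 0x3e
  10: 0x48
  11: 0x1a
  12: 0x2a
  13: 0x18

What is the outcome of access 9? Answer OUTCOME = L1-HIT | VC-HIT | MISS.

0: 0x1a (blk 6, set 2) → MISS  vc=[]
1: 0x1b (blk 6, set 2) → L1-HIT  vc=[]
2: 0x3e (blk 15, set 3) → MISS  vc=[]
3: 0x1b (blk 6, set 2) → L1-HIT  vc=[]
4: 0x59 (blk 22, set 2) → MISS  vc=[6]
5: 0x58 (blk 22, set 2) → L1-HIT  vc=[6]
6: 0x2a (blk 10, set 2) → MISS  vc=[6, 22]
7: 0x59 (blk 22, set 2) → VC-HIT  vc=[6, 10]
8: 0x4b (blk 18, set 2) → MISS  vc=[6, 10, 22]
9: 0x3e (blk 15, set 3) → L1-HIT  vc=[6, 10, 22]
10: 0x48 (blk 18, set 2) → L1-HIT  vc=[6, 10, 22]
11: 0x1a (blk 6, set 2) → VC-HIT  vc=[18, 10, 22]
12: 0x2a (blk 10, set 2) → VC-HIT  vc=[18, 6, 22]
13: 0x18 (blk 6, set 2) → VC-HIT  vc=[18, 10, 22]

OUTCOME = L1-HIT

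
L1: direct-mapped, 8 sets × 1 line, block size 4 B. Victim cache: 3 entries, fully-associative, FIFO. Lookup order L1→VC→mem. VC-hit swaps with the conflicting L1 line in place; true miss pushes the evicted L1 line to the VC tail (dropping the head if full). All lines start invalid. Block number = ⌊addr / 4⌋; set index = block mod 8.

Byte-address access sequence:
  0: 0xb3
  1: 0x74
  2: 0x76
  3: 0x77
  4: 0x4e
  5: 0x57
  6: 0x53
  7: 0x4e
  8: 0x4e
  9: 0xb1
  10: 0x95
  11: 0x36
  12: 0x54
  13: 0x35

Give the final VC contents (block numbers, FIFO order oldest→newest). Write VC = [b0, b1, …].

VC = [20, 21, 37]

0: 0xb3 (blk 44, set 4) → MISS  vc=[]
1: 0x74 (blk 29, set 5) → MISS  vc=[]
2: 0x76 (blk 29, set 5) → L1-HIT  vc=[]
3: 0x77 (blk 29, set 5) → L1-HIT  vc=[]
4: 0x4e (blk 19, set 3) → MISS  vc=[]
5: 0x57 (blk 21, set 5) → MISS  vc=[29]
6: 0x53 (blk 20, set 4) → MISS  vc=[29, 44]
7: 0x4e (blk 19, set 3) → L1-HIT  vc=[29, 44]
8: 0x4e (blk 19, set 3) → L1-HIT  vc=[29, 44]
9: 0xb1 (blk 44, set 4) → VC-HIT  vc=[29, 20]
10: 0x95 (blk 37, set 5) → MISS  vc=[29, 20, 21]
11: 0x36 (blk 13, set 5) → MISS  vc=[20, 21, 37]
12: 0x54 (blk 21, set 5) → VC-HIT  vc=[20, 13, 37]
13: 0x35 (blk 13, set 5) → VC-HIT  vc=[20, 21, 37]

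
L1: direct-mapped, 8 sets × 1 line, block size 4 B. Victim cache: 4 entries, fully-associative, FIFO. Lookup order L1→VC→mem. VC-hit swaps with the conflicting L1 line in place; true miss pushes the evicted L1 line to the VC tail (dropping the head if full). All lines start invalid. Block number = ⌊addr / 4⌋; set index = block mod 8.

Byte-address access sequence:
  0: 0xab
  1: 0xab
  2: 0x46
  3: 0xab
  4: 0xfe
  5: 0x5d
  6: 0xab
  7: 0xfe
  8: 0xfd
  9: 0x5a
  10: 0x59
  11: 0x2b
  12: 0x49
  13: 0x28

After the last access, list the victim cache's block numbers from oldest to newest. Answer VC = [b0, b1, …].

#0 0xab→b42/s2 MISS; vc=[]
#1 0xab→b42/s2 L1-HIT; vc=[]
#2 0x46→b17/s1 MISS; vc=[]
#3 0xab→b42/s2 L1-HIT; vc=[]
#4 0xfe→b63/s7 MISS; vc=[]
#5 0x5d→b23/s7 MISS; vc=[63]
#6 0xab→b42/s2 L1-HIT; vc=[63]
#7 0xfe→b63/s7 VC-HIT; vc=[23]
#8 0xfd→b63/s7 L1-HIT; vc=[23]
#9 0x5a→b22/s6 MISS; vc=[23]
#10 0x59→b22/s6 L1-HIT; vc=[23]
#11 0x2b→b10/s2 MISS; vc=[23,42]
#12 0x49→b18/s2 MISS; vc=[23,42,10]
#13 0x28→b10/s2 VC-HIT; vc=[23,42,18]

VC = [23, 42, 18]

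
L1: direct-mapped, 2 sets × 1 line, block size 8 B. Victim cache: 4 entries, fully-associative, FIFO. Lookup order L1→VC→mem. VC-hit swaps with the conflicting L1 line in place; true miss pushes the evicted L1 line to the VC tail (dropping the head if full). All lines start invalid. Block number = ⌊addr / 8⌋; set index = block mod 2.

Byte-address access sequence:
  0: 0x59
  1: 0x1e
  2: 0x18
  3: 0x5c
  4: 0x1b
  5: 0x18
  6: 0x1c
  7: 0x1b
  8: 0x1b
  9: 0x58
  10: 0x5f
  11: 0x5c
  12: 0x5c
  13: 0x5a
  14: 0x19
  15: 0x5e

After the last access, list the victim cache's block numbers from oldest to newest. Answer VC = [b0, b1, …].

VC = [3]

  [0] addr=0x59 blk=11 s=1: MISS | VC []
  [1] addr=0x1e blk=3 s=1: MISS | VC [11]
  [2] addr=0x18 blk=3 s=1: L1-HIT | VC [11]
  [3] addr=0x5c blk=11 s=1: VC-HIT | VC [3]
  [4] addr=0x1b blk=3 s=1: VC-HIT | VC [11]
  [5] addr=0x18 blk=3 s=1: L1-HIT | VC [11]
  [6] addr=0x1c blk=3 s=1: L1-HIT | VC [11]
  [7] addr=0x1b blk=3 s=1: L1-HIT | VC [11]
  [8] addr=0x1b blk=3 s=1: L1-HIT | VC [11]
  [9] addr=0x58 blk=11 s=1: VC-HIT | VC [3]
  [10] addr=0x5f blk=11 s=1: L1-HIT | VC [3]
  [11] addr=0x5c blk=11 s=1: L1-HIT | VC [3]
  [12] addr=0x5c blk=11 s=1: L1-HIT | VC [3]
  [13] addr=0x5a blk=11 s=1: L1-HIT | VC [3]
  [14] addr=0x19 blk=3 s=1: VC-HIT | VC [11]
  [15] addr=0x5e blk=11 s=1: VC-HIT | VC [3]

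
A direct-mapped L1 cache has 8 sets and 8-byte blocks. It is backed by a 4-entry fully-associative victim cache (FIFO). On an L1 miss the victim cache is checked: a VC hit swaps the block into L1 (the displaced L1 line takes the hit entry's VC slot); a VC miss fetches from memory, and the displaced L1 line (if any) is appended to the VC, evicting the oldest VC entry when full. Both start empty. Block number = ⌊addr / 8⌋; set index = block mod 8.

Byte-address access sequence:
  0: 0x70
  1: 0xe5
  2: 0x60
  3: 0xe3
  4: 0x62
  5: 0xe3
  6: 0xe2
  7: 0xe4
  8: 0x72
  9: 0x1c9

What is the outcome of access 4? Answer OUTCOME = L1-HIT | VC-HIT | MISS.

#0 0x70→b14/s6 MISS; vc=[]
#1 0xe5→b28/s4 MISS; vc=[]
#2 0x60→b12/s4 MISS; vc=[28]
#3 0xe3→b28/s4 VC-HIT; vc=[12]
#4 0x62→b12/s4 VC-HIT; vc=[28]
#5 0xe3→b28/s4 VC-HIT; vc=[12]
#6 0xe2→b28/s4 L1-HIT; vc=[12]
#7 0xe4→b28/s4 L1-HIT; vc=[12]
#8 0x72→b14/s6 L1-HIT; vc=[12]
#9 0x1c9→b57/s1 MISS; vc=[12]

OUTCOME = VC-HIT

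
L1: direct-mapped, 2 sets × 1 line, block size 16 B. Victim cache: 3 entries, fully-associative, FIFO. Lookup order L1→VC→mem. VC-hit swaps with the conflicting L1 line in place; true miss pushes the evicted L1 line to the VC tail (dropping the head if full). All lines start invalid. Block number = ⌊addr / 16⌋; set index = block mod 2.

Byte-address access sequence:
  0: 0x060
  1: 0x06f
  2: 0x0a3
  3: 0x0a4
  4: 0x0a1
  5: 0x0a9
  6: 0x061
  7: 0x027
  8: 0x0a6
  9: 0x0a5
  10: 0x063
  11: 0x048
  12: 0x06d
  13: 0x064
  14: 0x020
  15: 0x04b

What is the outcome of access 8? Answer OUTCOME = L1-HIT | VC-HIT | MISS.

OUTCOME = VC-HIT

0: 0x60 (blk 6, set 0) → MISS  vc=[]
1: 0x6f (blk 6, set 0) → L1-HIT  vc=[]
2: 0xa3 (blk 10, set 0) → MISS  vc=[6]
3: 0xa4 (blk 10, set 0) → L1-HIT  vc=[6]
4: 0xa1 (blk 10, set 0) → L1-HIT  vc=[6]
5: 0xa9 (blk 10, set 0) → L1-HIT  vc=[6]
6: 0x61 (blk 6, set 0) → VC-HIT  vc=[10]
7: 0x27 (blk 2, set 0) → MISS  vc=[10, 6]
8: 0xa6 (blk 10, set 0) → VC-HIT  vc=[2, 6]
9: 0xa5 (blk 10, set 0) → L1-HIT  vc=[2, 6]
10: 0x63 (blk 6, set 0) → VC-HIT  vc=[2, 10]
11: 0x48 (blk 4, set 0) → MISS  vc=[2, 10, 6]
12: 0x6d (blk 6, set 0) → VC-HIT  vc=[2, 10, 4]
13: 0x64 (blk 6, set 0) → L1-HIT  vc=[2, 10, 4]
14: 0x20 (blk 2, set 0) → VC-HIT  vc=[6, 10, 4]
15: 0x4b (blk 4, set 0) → VC-HIT  vc=[6, 10, 2]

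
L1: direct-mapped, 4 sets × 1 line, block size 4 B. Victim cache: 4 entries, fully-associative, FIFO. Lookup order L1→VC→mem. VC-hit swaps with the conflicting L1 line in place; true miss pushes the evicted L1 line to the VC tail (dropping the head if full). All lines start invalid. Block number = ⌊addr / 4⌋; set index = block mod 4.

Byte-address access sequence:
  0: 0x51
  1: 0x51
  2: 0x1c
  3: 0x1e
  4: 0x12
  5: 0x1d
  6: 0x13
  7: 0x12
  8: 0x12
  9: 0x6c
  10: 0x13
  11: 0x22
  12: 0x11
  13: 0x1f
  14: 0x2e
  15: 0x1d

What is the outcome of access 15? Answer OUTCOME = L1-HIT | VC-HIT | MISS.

  [0] addr=0x51 blk=20 s=0: MISS | VC []
  [1] addr=0x51 blk=20 s=0: L1-HIT | VC []
  [2] addr=0x1c blk=7 s=3: MISS | VC []
  [3] addr=0x1e blk=7 s=3: L1-HIT | VC []
  [4] addr=0x12 blk=4 s=0: MISS | VC [20]
  [5] addr=0x1d blk=7 s=3: L1-HIT | VC [20]
  [6] addr=0x13 blk=4 s=0: L1-HIT | VC [20]
  [7] addr=0x12 blk=4 s=0: L1-HIT | VC [20]
  [8] addr=0x12 blk=4 s=0: L1-HIT | VC [20]
  [9] addr=0x6c blk=27 s=3: MISS | VC [20, 7]
  [10] addr=0x13 blk=4 s=0: L1-HIT | VC [20, 7]
  [11] addr=0x22 blk=8 s=0: MISS | VC [20, 7, 4]
  [12] addr=0x11 blk=4 s=0: VC-HIT | VC [20, 7, 8]
  [13] addr=0x1f blk=7 s=3: VC-HIT | VC [20, 27, 8]
  [14] addr=0x2e blk=11 s=3: MISS | VC [20, 27, 8, 7]
  [15] addr=0x1d blk=7 s=3: VC-HIT | VC [20, 27, 8, 11]

OUTCOME = VC-HIT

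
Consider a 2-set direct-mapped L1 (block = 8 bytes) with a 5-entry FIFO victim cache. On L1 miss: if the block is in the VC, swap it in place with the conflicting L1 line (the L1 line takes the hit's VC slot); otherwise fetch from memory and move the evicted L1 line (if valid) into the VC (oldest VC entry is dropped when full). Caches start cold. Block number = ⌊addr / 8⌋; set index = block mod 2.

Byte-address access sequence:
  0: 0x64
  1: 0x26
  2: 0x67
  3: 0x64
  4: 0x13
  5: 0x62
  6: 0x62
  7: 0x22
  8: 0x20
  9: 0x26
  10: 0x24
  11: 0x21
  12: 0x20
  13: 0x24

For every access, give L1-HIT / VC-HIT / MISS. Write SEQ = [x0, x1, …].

  [0] addr=0x64 blk=12 s=0: MISS | VC []
  [1] addr=0x26 blk=4 s=0: MISS | VC [12]
  [2] addr=0x67 blk=12 s=0: VC-HIT | VC [4]
  [3] addr=0x64 blk=12 s=0: L1-HIT | VC [4]
  [4] addr=0x13 blk=2 s=0: MISS | VC [4, 12]
  [5] addr=0x62 blk=12 s=0: VC-HIT | VC [4, 2]
  [6] addr=0x62 blk=12 s=0: L1-HIT | VC [4, 2]
  [7] addr=0x22 blk=4 s=0: VC-HIT | VC [12, 2]
  [8] addr=0x20 blk=4 s=0: L1-HIT | VC [12, 2]
  [9] addr=0x26 blk=4 s=0: L1-HIT | VC [12, 2]
  [10] addr=0x24 blk=4 s=0: L1-HIT | VC [12, 2]
  [11] addr=0x21 blk=4 s=0: L1-HIT | VC [12, 2]
  [12] addr=0x20 blk=4 s=0: L1-HIT | VC [12, 2]
  [13] addr=0x24 blk=4 s=0: L1-HIT | VC [12, 2]

SEQ = [MISS, MISS, VC-HIT, L1-HIT, MISS, VC-HIT, L1-HIT, VC-HIT, L1-HIT, L1-HIT, L1-HIT, L1-HIT, L1-HIT, L1-HIT]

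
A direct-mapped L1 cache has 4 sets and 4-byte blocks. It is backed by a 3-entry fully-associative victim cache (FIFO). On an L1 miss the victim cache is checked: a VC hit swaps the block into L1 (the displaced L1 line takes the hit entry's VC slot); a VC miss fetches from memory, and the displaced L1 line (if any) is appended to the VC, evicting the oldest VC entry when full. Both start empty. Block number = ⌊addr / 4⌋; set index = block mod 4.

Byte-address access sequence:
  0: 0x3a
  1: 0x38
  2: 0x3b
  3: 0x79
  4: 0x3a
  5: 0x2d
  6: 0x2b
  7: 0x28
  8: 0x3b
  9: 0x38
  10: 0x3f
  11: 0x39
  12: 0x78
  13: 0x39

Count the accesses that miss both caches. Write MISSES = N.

MISSES = 5

  [0] addr=0x3a blk=14 s=2: MISS | VC []
  [1] addr=0x38 blk=14 s=2: L1-HIT | VC []
  [2] addr=0x3b blk=14 s=2: L1-HIT | VC []
  [3] addr=0x79 blk=30 s=2: MISS | VC [14]
  [4] addr=0x3a blk=14 s=2: VC-HIT | VC [30]
  [5] addr=0x2d blk=11 s=3: MISS | VC [30]
  [6] addr=0x2b blk=10 s=2: MISS | VC [30, 14]
  [7] addr=0x28 blk=10 s=2: L1-HIT | VC [30, 14]
  [8] addr=0x3b blk=14 s=2: VC-HIT | VC [30, 10]
  [9] addr=0x38 blk=14 s=2: L1-HIT | VC [30, 10]
  [10] addr=0x3f blk=15 s=3: MISS | VC [30, 10, 11]
  [11] addr=0x39 blk=14 s=2: L1-HIT | VC [30, 10, 11]
  [12] addr=0x78 blk=30 s=2: VC-HIT | VC [14, 10, 11]
  [13] addr=0x39 blk=14 s=2: VC-HIT | VC [30, 10, 11]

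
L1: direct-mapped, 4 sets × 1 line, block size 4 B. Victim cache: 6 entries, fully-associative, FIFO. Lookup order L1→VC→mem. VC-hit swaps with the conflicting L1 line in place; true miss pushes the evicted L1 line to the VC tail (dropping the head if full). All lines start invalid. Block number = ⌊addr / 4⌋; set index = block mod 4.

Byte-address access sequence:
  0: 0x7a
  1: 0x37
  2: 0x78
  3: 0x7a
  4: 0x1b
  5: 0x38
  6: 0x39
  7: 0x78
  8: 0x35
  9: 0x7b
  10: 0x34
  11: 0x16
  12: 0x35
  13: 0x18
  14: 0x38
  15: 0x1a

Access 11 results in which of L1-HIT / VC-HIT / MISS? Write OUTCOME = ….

OUTCOME = MISS

  [0] addr=0x7a blk=30 s=2: MISS | VC []
  [1] addr=0x37 blk=13 s=1: MISS | VC []
  [2] addr=0x78 blk=30 s=2: L1-HIT | VC []
  [3] addr=0x7a blk=30 s=2: L1-HIT | VC []
  [4] addr=0x1b blk=6 s=2: MISS | VC [30]
  [5] addr=0x38 blk=14 s=2: MISS | VC [30, 6]
  [6] addr=0x39 blk=14 s=2: L1-HIT | VC [30, 6]
  [7] addr=0x78 blk=30 s=2: VC-HIT | VC [14, 6]
  [8] addr=0x35 blk=13 s=1: L1-HIT | VC [14, 6]
  [9] addr=0x7b blk=30 s=2: L1-HIT | VC [14, 6]
  [10] addr=0x34 blk=13 s=1: L1-HIT | VC [14, 6]
  [11] addr=0x16 blk=5 s=1: MISS | VC [14, 6, 13]
  [12] addr=0x35 blk=13 s=1: VC-HIT | VC [14, 6, 5]
  [13] addr=0x18 blk=6 s=2: VC-HIT | VC [14, 30, 5]
  [14] addr=0x38 blk=14 s=2: VC-HIT | VC [6, 30, 5]
  [15] addr=0x1a blk=6 s=2: VC-HIT | VC [14, 30, 5]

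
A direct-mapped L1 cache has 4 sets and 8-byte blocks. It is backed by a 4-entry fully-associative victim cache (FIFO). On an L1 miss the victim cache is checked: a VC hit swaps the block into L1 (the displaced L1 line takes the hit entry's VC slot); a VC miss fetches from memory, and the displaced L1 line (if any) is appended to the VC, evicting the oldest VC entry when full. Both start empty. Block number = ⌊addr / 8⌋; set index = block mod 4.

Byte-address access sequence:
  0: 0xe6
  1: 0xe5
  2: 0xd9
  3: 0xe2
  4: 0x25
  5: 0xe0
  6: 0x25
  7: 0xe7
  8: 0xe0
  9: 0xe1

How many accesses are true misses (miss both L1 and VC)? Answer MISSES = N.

MISSES = 3

0: 0xe6 (blk 28, set 0) → MISS  vc=[]
1: 0xe5 (blk 28, set 0) → L1-HIT  vc=[]
2: 0xd9 (blk 27, set 3) → MISS  vc=[]
3: 0xe2 (blk 28, set 0) → L1-HIT  vc=[]
4: 0x25 (blk 4, set 0) → MISS  vc=[28]
5: 0xe0 (blk 28, set 0) → VC-HIT  vc=[4]
6: 0x25 (blk 4, set 0) → VC-HIT  vc=[28]
7: 0xe7 (blk 28, set 0) → VC-HIT  vc=[4]
8: 0xe0 (blk 28, set 0) → L1-HIT  vc=[4]
9: 0xe1 (blk 28, set 0) → L1-HIT  vc=[4]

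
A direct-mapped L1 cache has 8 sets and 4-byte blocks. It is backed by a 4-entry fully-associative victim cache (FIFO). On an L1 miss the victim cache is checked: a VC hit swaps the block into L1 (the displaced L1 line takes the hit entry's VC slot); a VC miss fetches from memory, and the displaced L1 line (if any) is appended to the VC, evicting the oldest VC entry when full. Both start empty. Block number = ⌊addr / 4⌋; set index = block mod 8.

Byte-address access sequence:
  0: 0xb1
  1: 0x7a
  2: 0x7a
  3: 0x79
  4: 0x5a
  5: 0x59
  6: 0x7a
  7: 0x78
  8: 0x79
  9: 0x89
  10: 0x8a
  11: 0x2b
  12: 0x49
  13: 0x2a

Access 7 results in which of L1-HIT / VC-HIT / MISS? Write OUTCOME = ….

0: 0xb1 (blk 44, set 4) → MISS  vc=[]
1: 0x7a (blk 30, set 6) → MISS  vc=[]
2: 0x7a (blk 30, set 6) → L1-HIT  vc=[]
3: 0x79 (blk 30, set 6) → L1-HIT  vc=[]
4: 0x5a (blk 22, set 6) → MISS  vc=[30]
5: 0x59 (blk 22, set 6) → L1-HIT  vc=[30]
6: 0x7a (blk 30, set 6) → VC-HIT  vc=[22]
7: 0x78 (blk 30, set 6) → L1-HIT  vc=[22]
8: 0x79 (blk 30, set 6) → L1-HIT  vc=[22]
9: 0x89 (blk 34, set 2) → MISS  vc=[22]
10: 0x8a (blk 34, set 2) → L1-HIT  vc=[22]
11: 0x2b (blk 10, set 2) → MISS  vc=[22, 34]
12: 0x49 (blk 18, set 2) → MISS  vc=[22, 34, 10]
13: 0x2a (blk 10, set 2) → VC-HIT  vc=[22, 34, 18]

OUTCOME = L1-HIT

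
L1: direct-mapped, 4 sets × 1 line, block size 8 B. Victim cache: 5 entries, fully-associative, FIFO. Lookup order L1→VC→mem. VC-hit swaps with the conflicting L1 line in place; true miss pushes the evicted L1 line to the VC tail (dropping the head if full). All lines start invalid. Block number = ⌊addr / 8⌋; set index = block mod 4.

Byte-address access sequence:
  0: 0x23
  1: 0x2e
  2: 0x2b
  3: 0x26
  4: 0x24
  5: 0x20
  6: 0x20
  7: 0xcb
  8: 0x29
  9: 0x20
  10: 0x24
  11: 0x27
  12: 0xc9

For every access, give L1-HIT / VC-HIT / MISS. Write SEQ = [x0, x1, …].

0: 0x23 (blk 4, set 0) → MISS  vc=[]
1: 0x2e (blk 5, set 1) → MISS  vc=[]
2: 0x2b (blk 5, set 1) → L1-HIT  vc=[]
3: 0x26 (blk 4, set 0) → L1-HIT  vc=[]
4: 0x24 (blk 4, set 0) → L1-HIT  vc=[]
5: 0x20 (blk 4, set 0) → L1-HIT  vc=[]
6: 0x20 (blk 4, set 0) → L1-HIT  vc=[]
7: 0xcb (blk 25, set 1) → MISS  vc=[5]
8: 0x29 (blk 5, set 1) → VC-HIT  vc=[25]
9: 0x20 (blk 4, set 0) → L1-HIT  vc=[25]
10: 0x24 (blk 4, set 0) → L1-HIT  vc=[25]
11: 0x27 (blk 4, set 0) → L1-HIT  vc=[25]
12: 0xc9 (blk 25, set 1) → VC-HIT  vc=[5]

SEQ = [MISS, MISS, L1-HIT, L1-HIT, L1-HIT, L1-HIT, L1-HIT, MISS, VC-HIT, L1-HIT, L1-HIT, L1-HIT, VC-HIT]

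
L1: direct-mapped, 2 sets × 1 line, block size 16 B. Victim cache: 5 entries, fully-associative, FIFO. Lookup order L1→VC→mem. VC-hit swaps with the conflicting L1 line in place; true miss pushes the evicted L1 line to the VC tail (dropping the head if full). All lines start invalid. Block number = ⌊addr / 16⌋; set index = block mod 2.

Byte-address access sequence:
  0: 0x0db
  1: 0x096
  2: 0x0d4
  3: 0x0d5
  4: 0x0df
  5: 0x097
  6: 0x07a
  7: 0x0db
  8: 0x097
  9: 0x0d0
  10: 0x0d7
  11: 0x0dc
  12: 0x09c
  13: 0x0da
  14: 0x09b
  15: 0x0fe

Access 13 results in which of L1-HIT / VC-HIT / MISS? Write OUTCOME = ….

  [0] addr=0xdb blk=13 s=1: MISS | VC []
  [1] addr=0x96 blk=9 s=1: MISS | VC [13]
  [2] addr=0xd4 blk=13 s=1: VC-HIT | VC [9]
  [3] addr=0xd5 blk=13 s=1: L1-HIT | VC [9]
  [4] addr=0xdf blk=13 s=1: L1-HIT | VC [9]
  [5] addr=0x97 blk=9 s=1: VC-HIT | VC [13]
  [6] addr=0x7a blk=7 s=1: MISS | VC [13, 9]
  [7] addr=0xdb blk=13 s=1: VC-HIT | VC [7, 9]
  [8] addr=0x97 blk=9 s=1: VC-HIT | VC [7, 13]
  [9] addr=0xd0 blk=13 s=1: VC-HIT | VC [7, 9]
  [10] addr=0xd7 blk=13 s=1: L1-HIT | VC [7, 9]
  [11] addr=0xdc blk=13 s=1: L1-HIT | VC [7, 9]
  [12] addr=0x9c blk=9 s=1: VC-HIT | VC [7, 13]
  [13] addr=0xda blk=13 s=1: VC-HIT | VC [7, 9]
  [14] addr=0x9b blk=9 s=1: VC-HIT | VC [7, 13]
  [15] addr=0xfe blk=15 s=1: MISS | VC [7, 13, 9]

OUTCOME = VC-HIT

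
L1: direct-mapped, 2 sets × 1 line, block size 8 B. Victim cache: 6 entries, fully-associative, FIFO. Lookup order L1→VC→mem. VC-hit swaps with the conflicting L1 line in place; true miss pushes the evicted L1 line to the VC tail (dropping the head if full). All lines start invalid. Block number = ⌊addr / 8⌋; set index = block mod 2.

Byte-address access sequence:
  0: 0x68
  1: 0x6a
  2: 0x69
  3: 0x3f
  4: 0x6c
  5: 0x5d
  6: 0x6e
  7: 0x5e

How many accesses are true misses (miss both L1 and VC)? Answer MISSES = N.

MISSES = 3

  [0] addr=0x68 blk=13 s=1: MISS | VC []
  [1] addr=0x6a blk=13 s=1: L1-HIT | VC []
  [2] addr=0x69 blk=13 s=1: L1-HIT | VC []
  [3] addr=0x3f blk=7 s=1: MISS | VC [13]
  [4] addr=0x6c blk=13 s=1: VC-HIT | VC [7]
  [5] addr=0x5d blk=11 s=1: MISS | VC [7, 13]
  [6] addr=0x6e blk=13 s=1: VC-HIT | VC [7, 11]
  [7] addr=0x5e blk=11 s=1: VC-HIT | VC [7, 13]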